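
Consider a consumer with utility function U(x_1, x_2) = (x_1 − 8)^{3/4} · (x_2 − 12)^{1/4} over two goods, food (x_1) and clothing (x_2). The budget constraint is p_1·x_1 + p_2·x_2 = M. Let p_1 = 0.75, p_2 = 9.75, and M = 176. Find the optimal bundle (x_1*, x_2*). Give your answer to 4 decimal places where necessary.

x_1* = 61, x_2* = 13.359

This is Cobb-Douglas in (x_1−8, x_2−12): tangency gives 0.75·p_2·(x_2−12) = 0.25·p_1·(x_1−8).
After buying the subsistence bundle (8, 12), a share 0.75 of the remaining income goes to x_1: x_1* = 8 + 0.75·(M − 8p_1 − 12p_2)/p_1.
Discretionary income = 176 − 8·0.75 − 12·9.75 = 53; x_1* = 8 + 0.75·53/0.75 = 61; x_2* = 12 + 0.25·53/9.75 = 13.359.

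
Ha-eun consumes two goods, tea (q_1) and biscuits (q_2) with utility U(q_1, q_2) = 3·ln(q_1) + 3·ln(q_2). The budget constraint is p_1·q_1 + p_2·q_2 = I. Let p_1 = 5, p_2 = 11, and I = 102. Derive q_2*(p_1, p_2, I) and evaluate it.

At p_1=5, p_2=11, I=102: q_2* = 0.5·102/11 = 4.6364.

q_2* = 4.6364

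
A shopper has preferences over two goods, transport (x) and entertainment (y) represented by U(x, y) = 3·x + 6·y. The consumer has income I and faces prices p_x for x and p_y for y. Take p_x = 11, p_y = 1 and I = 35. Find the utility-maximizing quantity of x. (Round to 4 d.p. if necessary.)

Linear utility — the consumer picks whichever good has higher MU/price: 3/11 = 0.2727 vs 6/1 = 6.
y gives more utility per dollar, so spend all income on y: y* = I/p_y, x* = 0.
Numerically: x* = 0, y* = 35.

x* = 0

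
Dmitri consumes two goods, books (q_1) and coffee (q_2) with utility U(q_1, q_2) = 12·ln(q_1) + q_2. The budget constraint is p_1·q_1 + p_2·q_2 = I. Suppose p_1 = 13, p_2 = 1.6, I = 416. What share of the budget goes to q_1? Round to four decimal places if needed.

MU_q_1 = 12/q_1, MU_q_2 = 1. Tangency: 12/q_1 = p_1/p_2.
So q_1*(p_1,p_2) = 12·p_2/p_1, independent of income; and q_2* = (I − 12·p_2)/p_2.
At the given prices: q_1* = 12·1.6/13 = 1.4769, and q_2* = 248.
Expenditure on q_1: 13·1.4769 = 19.2; share = 0.0462.

share on q_1 = 0.0462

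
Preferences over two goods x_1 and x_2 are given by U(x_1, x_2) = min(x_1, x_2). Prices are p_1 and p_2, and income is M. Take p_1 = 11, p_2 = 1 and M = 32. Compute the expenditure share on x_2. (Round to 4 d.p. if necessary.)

share on x_2 = 0.0833

Leontief preferences: the optimum is at the kink where x_1/1 = x_2/1, i.e. x_2 = x_1.
Budget: p_1·x_1 + p_2·x_1 = M, so (p_1 + p_2)·x_1 = M.
Demand: x_1*(p_1,p_2,M) = M/(p_1 + p_2), x_2* = M/(p_1 + p_2).
Here 11 + 1 = 12, giving x_1* = 2.6667 and x_2* = 2.6667.
Expenditure on x_2: 1·2.6667 = 2.6667; share = 0.0833.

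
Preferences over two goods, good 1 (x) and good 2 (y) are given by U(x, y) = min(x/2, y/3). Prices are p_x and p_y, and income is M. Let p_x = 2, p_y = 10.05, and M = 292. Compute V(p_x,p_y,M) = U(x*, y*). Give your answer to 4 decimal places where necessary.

With perfect complements, no substitution: consume in ratio x:y = 2:3.
Budget: p_x·x + p_y·(3/2)·x = M, so (2·p_x + 3·p_y)·x = 2·M.
Demand: x*(p_x,p_y,M) = 2·M/(2·p_x + 3·p_y), y* = 3·M/(2·p_x + 3·p_y).
Here 2·2 + 3·10.05 = 34.15, giving x* = 17.101 and y* = 25.6515.
Utility at the optimum: U(17.101, 25.6515) = 8.5505.

V = 8.5505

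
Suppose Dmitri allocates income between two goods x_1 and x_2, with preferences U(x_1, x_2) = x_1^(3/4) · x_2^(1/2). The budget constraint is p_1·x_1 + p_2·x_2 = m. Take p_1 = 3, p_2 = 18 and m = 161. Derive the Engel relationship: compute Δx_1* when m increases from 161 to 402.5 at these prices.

Δx_1* = 48.3

The MRS is (3/2)·x_2/x_1. Set MRS = p_1/p_2.
So 0.75·p_2·x_2 = 0.5·p_1·x_1; combined with the budget, a share 0.6 of income goes to x_1.
Demand: x_1*(p_1,p_2,m) = 0.6·m/p_1 and x_2* = 0.4·m/p_2.
At p_1=3, p_2=18, m=161: x_1* = 0.6·161/3 = 32.2.
At m' = 402.5: x_1* = 80.5. Change: 80.5 − 32.2 = 48.3.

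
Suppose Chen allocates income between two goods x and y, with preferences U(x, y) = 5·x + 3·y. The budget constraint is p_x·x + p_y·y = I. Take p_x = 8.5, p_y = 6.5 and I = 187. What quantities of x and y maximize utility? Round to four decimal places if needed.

Perfect substitutes: compare marginal utility per dollar. 5/p_x vs 3/p_y → 0.5882 vs 0.4615.
x gives more utility per dollar, so spend all income on x: x* = I/p_x, y* = 0.
Numerically: x* = 22, y* = 0.

x* = 22, y* = 0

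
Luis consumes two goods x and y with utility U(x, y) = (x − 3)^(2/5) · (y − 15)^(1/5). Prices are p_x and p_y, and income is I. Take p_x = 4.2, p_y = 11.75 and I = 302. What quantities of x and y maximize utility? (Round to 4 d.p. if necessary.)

x* = 20.9603, y* = 18.2099

This is Cobb-Douglas in (x−3, y−15): tangency gives 0.4·p_y·(y−15) = 0.2·p_x·(x−3).
After buying the subsistence bundle (3, 15), a share 2/3 of the remaining income goes to x: x* = 3 + 2/3·(I − 3p_x − 15p_y)/p_x.
Discretionary income = 302 − 3·4.2 − 15·11.75 = 113.15; x* = 3 + 2/3·113.15/4.2 = 20.9603; y* = 15 + 1/3·113.15/11.75 = 18.2099.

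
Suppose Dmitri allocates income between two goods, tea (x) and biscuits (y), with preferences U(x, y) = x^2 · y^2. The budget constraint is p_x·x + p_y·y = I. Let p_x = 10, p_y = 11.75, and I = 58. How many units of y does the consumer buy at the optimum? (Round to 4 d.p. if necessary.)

MU_x/MU_y = (2·y)/(2·x); tangency sets this equal to p_x/p_y.
Rearranging, p_y·y = p_x·x. Substituting into the budget gives p_x·x·(1 + 1) = I.
Demand: x*(p_x,p_y,I) = 0.5·I/p_x and y* = 0.5·I/p_y.
At p_x=10, p_y=11.75, I=58: y* = 0.5·58/11.75 = 2.4681.

y* = 2.4681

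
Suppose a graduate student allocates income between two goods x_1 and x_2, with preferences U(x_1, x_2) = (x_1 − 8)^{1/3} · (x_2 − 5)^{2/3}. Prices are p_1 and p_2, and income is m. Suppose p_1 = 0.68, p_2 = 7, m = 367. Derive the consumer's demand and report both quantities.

Let x_1' = x_1−8, x_2' = x_2−5. MRS = (1/2)·x_2'/x_1' = p_1/p_2.
After buying the subsistence bundle (8, 5), a share 1/3 of the remaining income goes to x_1: x_1* = 8 + 1/3·(m − 8p_1 − 5p_2)/p_1.
Discretionary income = 367 − 8·0.68 − 5·7 = 326.56; x_1* = 8 + 1/3·326.56/0.68 = 168.0784; x_2* = 5 + 2/3·326.56/7 = 36.101.

x_1* = 168.0784, x_2* = 36.101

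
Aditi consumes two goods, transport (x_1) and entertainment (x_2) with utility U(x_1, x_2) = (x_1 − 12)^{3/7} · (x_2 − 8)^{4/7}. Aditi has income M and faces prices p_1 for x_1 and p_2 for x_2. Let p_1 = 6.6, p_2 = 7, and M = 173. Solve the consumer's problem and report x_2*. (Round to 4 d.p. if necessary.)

Substituting into the budget: x_1* = 12 + 3/7·(M − 12·p_1 − 8·p_2)/p_1, and x_2* = 8 + 4/7·(…)/p_2.
Discretionary income = 173 − 12·6.6 − 8·7 = 37.8; x_2* = 8 + 4/7·37.8/7 = 11.0857.

x_2* = 11.0857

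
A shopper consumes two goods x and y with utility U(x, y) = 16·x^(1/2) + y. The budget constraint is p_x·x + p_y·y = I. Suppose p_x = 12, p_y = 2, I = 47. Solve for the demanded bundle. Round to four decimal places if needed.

x* = 1.7778, y* = 12.8333

Plugging in: x* = (8·2/12)² = 1.7778, y* = 12.8333.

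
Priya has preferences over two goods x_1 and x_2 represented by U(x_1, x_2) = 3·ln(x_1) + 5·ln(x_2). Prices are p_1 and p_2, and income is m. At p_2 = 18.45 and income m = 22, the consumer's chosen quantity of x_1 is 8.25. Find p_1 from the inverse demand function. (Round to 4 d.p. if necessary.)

p_1 = 1

Tangency: MRS = (3/5)·x_2/x_1 = p_1/p_2.
Rearranging, p_2·x_2 = (5/3)·p_1·x_1. Substituting into the budget gives p_1·x_1·(1 + (5/3)) = m.
Demand: x_1*(p_1,p_2,m) = 0.375·m/p_1 and x_2* = 0.625·m/p_2.
Set x_1* = 8.25 in the demand function and solve for p_1: p_1 = 1.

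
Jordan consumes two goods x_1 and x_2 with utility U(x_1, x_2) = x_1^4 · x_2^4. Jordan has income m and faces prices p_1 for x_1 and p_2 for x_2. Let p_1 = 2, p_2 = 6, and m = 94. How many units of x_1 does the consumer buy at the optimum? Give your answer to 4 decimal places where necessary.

Demand: x_1*(p_1,p_2,m) = 0.5·m/p_1 and x_2* = 0.5·m/p_2.
At p_1=2, p_2=6, m=94: x_1* = 0.5·94/2 = 23.5.

x_1* = 23.5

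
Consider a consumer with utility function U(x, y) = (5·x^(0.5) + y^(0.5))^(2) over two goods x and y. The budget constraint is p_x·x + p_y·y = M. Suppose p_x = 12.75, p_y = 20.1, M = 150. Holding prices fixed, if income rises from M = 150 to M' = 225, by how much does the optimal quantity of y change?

Δy* = 0.0923

From the CES first-order condition, 5·(y/x)^(0.5) = p_x/p_y.
Hence y/x = ((1/5)·p_x/p_y)^(1/(0.5)), i.e. raised to the 2 power.
Substitute y = (y/x)·x into the budget: x* = M/(p_x + p_y·(y/x)).
Numerically y/x = 0.016095, so x* = 150/(12.75 + 20.1·0.016095) = 11.4736 and y* = 0.016095·11.4736 = 0.1847.
At M' = 225: y* = 0.277. Change: 0.277 − 0.1847 = 0.0923.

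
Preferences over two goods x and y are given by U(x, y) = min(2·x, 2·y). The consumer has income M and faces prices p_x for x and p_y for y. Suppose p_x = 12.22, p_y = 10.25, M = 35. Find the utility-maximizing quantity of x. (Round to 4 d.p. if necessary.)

Demand: x*(p_x,p_y,M) = 2·M/(2·p_x + 2·p_y), y* = 2·M/(2·p_x + 2·p_y).
Here 2·12.22 + 2·10.25 = 44.94, giving x* = 1.5576.

x* = 1.5576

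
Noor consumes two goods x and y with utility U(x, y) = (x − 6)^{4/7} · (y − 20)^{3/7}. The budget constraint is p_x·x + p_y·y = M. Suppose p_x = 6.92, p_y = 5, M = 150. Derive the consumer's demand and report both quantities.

x* = 6.7002, y* = 20.7269

MRS = (4/3)·(y−20)/(x−6). Tangency with p_x/p_y gives y−20 = (3/4)·(p_x/p_y)·(x−6).
After buying the subsistence bundle (6, 20), a share 4/7 of the remaining income goes to x: x* = 6 + 4/7·(M − 6p_x − 20p_y)/p_x.
Discretionary income = 150 − 6·6.92 − 20·5 = 8.48; x* = 6 + 4/7·8.48/6.92 = 6.7002; y* = 20 + 3/7·8.48/5 = 20.7269.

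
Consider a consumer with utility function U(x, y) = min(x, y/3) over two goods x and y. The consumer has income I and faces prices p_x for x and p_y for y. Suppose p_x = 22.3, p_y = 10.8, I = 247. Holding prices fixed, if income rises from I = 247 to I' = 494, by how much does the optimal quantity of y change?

Leontief preferences: the optimum is at the kink where x/1 = y/3, i.e. y = 3·x.
Budget: p_x·x + p_y·3·x = I, so (p_x + 3·p_y)·x = I.
Demand: x*(p_x,p_y,I) = I/(p_x + 3·p_y), y* = 3·I/(p_x + 3·p_y).
Here 22.3 + 3·10.8 = 54.7, giving y* = 13.5466.
At I' = 494: y* = 27.0932. Change: 27.0932 − 13.5466 = 13.5466.

Δy* = 13.5466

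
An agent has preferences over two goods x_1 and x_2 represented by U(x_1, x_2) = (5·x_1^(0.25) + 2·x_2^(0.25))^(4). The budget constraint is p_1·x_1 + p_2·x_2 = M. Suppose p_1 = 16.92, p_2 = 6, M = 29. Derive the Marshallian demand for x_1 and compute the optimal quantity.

From the CES first-order condition, (5/2)·(x_2/x_1)^(0.75) = p_1/p_2.
Solve for the ratio: x_2/x_1 = [(2/5)·p_1/p_2]^(4/3).
With the ratio pinned down, the budget gives x_1* = M/(p_1 + p_2·(x_2/x_1)) and x_2* = (x_2/x_1)·x_1*.
Numerically x_2/x_1 = 1.174209, so x_1* = 29/(16.92 + 6·1.174209) = 1.2101.

x_1* = 1.2101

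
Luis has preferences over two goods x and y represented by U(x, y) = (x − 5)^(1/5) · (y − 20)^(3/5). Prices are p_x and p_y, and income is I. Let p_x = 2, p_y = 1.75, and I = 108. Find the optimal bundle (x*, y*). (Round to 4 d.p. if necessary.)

This is Cobb-Douglas in (x−5, y−20): tangency gives 0.2·p_y·(y−20) = 0.6·p_x·(x−5).
After buying the subsistence bundle (5, 20), a share 0.25 of the remaining income goes to x: x* = 5 + 0.25·(I − 5p_x − 20p_y)/p_x.
Discretionary income = 108 − 5·2 − 20·1.75 = 63; x* = 5 + 0.25·63/2 = 12.875; y* = 20 + 0.75·63/1.75 = 47.

x* = 12.875, y* = 47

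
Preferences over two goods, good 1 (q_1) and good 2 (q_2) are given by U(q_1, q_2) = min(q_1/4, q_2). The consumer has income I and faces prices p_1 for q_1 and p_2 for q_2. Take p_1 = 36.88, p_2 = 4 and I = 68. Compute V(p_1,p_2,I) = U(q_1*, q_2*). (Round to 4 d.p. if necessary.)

Leontief preferences: the optimum is at the kink where q_1/4 = q_2/1, i.e. q_2 = (1/4)·q_1.
Budget: p_1·q_1 + p_2·(1/4)·q_1 = I, so (4·p_1 + p_2)·q_1 = 4·I.
Demand: q_1*(p_1,p_2,I) = 4·I/(4·p_1 + p_2), q_2* = I/(4·p_1 + p_2).
Here 4·36.88 + 4 = 151.52, giving q_1* = 1.7951 and q_2* = 0.4488.
Utility at the optimum: U(1.7951, 0.4488) = 0.4488.

V = 0.4488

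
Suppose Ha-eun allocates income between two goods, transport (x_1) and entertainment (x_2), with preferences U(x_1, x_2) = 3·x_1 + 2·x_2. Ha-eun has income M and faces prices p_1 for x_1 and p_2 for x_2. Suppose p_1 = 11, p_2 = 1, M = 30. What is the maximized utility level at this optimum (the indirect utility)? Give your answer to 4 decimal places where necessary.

Linear utility — the consumer picks whichever good has higher MU/price: 3/11 = 0.2727 vs 2/1 = 2.
x_2 gives more utility per dollar, so spend all income on x_2: x_2* = M/p_2, x_1* = 0.
Numerically: x_1* = 0, x_2* = 30.
Utility at the optimum: U(0, 30) = 60.

V = 60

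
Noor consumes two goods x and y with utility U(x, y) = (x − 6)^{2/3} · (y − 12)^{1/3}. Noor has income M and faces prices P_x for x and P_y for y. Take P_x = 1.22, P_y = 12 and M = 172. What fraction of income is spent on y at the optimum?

This is Cobb-Douglas in (x−6, y−12): tangency gives 2/3·P_y·(y−12) = 1/3·P_x·(x−6).
After buying the subsistence bundle (6, 12), a share 2/3 of the remaining income goes to x: x* = 6 + 2/3·(M − 6P_x − 12P_y)/P_x.
Discretionary income = 172 − 6·1.22 − 12·12 = 20.68; x* = 6 + 2/3·20.68/1.22 = 17.3005; y* = 12 + 1/3·20.68/12 = 12.5744.
Expenditure on y: 12·12.5744 = 150.8933; share = 0.8773.

share on y = 0.8773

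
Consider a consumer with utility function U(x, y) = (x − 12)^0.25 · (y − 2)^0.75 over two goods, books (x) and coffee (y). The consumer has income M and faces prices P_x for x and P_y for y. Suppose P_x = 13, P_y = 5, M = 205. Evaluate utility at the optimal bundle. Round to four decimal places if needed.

V = 3.5005

MRS = (1/3)·(y−2)/(x−12). Tangency with P_x/P_y gives y−2 = 3·(P_x/P_y)·(x−12).
After buying the subsistence bundle (12, 2), a share 0.25 of the remaining income goes to x: x* = 12 + 0.25·(M − 12P_x − 2P_y)/P_x.
Discretionary income = 205 − 12·13 − 2·5 = 39; x* = 12 + 0.25·39/13 = 12.75; y* = 2 + 0.75·39/5 = 7.85.
Utility at the optimum: U(12.75, 7.85) = 3.5005.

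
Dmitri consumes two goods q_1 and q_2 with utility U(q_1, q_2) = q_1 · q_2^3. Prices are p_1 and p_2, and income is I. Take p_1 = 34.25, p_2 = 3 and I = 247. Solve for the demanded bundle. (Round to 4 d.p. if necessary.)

q_1* = 1.8029, q_2* = 61.75

Tangency: MRS = (1/3)·q_2/q_1 = p_1/p_2.
So p_2·q_2 = 3·p_1·q_1; combined with the budget, a share 0.25 of income goes to q_1.
Demand: q_1*(p_1,p_2,I) = 0.25·I/p_1 and q_2* = 0.75·I/p_2.
At p_1=34.25, p_2=3, I=247: q_1* = 0.25·247/34.25 = 1.8029, q_2* = 61.75.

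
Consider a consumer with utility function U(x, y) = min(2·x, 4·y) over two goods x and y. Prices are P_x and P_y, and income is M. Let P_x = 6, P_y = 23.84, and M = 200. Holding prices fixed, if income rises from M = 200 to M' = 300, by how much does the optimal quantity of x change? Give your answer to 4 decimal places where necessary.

Δx* = 5.5804

Leontief preferences: the optimum is at the kink where x/4 = y/2, i.e. y = (1/2)·x.
Budget: P_x·x + P_y·(1/2)·x = M, so (4·P_x + 2·P_y)·x = 4·M.
Demand: x*(P_x,P_y,M) = 4·M/(4·P_x + 2·P_y), y* = 2·M/(4·P_x + 2·P_y).
Here 4·6 + 2·23.84 = 71.68, giving x* = 11.1607.
At M' = 300: x* = 16.7411. Change: 16.7411 − 11.1607 = 5.5804.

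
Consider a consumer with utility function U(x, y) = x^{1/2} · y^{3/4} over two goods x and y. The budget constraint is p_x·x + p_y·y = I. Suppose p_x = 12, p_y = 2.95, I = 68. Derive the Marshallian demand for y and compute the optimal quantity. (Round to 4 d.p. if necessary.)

Demand: x*(p_x,p_y,I) = 0.4·I/p_x and y* = 0.6·I/p_y.
At p_x=12, p_y=2.95, I=68: y* = 0.6·68/2.95 = 13.8305.

y* = 13.8305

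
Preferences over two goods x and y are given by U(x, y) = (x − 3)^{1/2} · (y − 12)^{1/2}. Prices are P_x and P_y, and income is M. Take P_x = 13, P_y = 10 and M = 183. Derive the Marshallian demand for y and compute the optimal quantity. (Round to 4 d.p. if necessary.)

MRS = (y−12)/(x−3). Tangency with P_x/P_y gives y−12 = (P_x/P_y)·(x−3).
Substituting into the budget: x* = 3 + 0.5·(M − 3·P_x − 12·P_y)/P_x, and y* = 12 + 0.5·(…)/P_y.
Discretionary income = 183 − 3·13 − 12·10 = 24; y* = 12 + 0.5·24/10 = 13.2.

y* = 13.2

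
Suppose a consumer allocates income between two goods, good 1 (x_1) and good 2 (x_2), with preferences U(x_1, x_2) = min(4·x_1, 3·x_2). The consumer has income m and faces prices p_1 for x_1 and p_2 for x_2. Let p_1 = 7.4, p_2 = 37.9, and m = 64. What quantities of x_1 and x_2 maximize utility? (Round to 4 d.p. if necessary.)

x_1* = 1.1047, x_2* = 1.473

With perfect complements, no substitution: consume in ratio x_1:x_2 = 3:4.
Budget: p_1·x_1 + p_2·(4/3)·x_1 = m, so (3·p_1 + 4·p_2)·x_1 = 3·m.
Demand: x_1*(p_1,p_2,m) = 3·m/(3·p_1 + 4·p_2), x_2* = 4·m/(3·p_1 + 4·p_2).
Here 3·7.4 + 4·37.9 = 173.8, giving x_1* = 1.1047 and x_2* = 1.473.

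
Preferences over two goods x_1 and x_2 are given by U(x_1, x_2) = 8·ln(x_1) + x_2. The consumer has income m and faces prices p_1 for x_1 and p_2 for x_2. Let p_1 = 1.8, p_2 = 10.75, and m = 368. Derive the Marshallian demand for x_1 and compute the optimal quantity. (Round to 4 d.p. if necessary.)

x_1* = 47.7778

So x_1*(p_1,p_2) = 8·p_2/p_1, independent of income; and x_2* = (m − 8·p_2)/p_2.
At the given prices: x_1* = 8·10.75/1.8 = 47.7778.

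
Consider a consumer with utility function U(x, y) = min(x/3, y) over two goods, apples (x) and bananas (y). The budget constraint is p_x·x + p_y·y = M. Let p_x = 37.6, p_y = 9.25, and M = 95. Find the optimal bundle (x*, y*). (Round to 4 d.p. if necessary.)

x* = 2.3351, y* = 0.7784

Leontief preferences: the optimum is at the kink where x/3 = y/1, i.e. y = (1/3)·x.
Budget: p_x·x + p_y·(1/3)·x = M, so (3·p_x + p_y)·x = 3·M.
Demand: x*(p_x,p_y,M) = 3·M/(3·p_x + p_y), y* = M/(3·p_x + p_y).
Here 3·37.6 + 9.25 = 122.05, giving x* = 2.3351 and y* = 0.7784.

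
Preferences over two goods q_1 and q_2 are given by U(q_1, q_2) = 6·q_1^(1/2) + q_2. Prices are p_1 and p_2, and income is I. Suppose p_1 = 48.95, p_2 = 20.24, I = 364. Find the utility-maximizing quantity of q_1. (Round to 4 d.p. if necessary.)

Set MRS = p_1/p_2: 3·q_1^(−1/2) = p_1/p_2.
Thus q_1* = (3·p_2/p_1)² — independent of I — with the rest of income spent on q_2.
Plugging in: q_1* = (3·20.24/48.95)² = 1.5387.

q_1* = 1.5387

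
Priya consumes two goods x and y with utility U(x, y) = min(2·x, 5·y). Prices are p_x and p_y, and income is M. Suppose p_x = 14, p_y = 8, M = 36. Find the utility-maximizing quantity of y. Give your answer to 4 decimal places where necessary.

Leontief preferences: the optimum is at the kink where x/5 = y/2, i.e. y = (2/5)·x.
Budget: p_x·x + p_y·(2/5)·x = M, so (5·p_x + 2·p_y)·x = 5·M.
Demand: x*(p_x,p_y,M) = 5·M/(5·p_x + 2·p_y), y* = 2·M/(5·p_x + 2·p_y).
Here 5·14 + 2·8 = 86, giving y* = 0.8372.

y* = 0.8372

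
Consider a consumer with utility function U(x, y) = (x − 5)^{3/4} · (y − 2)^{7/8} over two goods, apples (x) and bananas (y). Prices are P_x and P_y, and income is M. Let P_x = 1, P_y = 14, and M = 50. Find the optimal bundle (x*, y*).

Let x' = x−5, y' = y−2. MRS = (6/7)·y'/x' = P_x/P_y.
Substituting into the budget: x* = 5 + 6/13·(M − 5·P_x − 2·P_y)/P_x, and y* = 2 + 7/13·(…)/P_y.
Discretionary income = 50 − 5·1 − 2·14 = 17; x* = 5 + 6/13·17/1 = 12.8462; y* = 2 + 7/13·17/14 = 2.6538.

x* = 12.8462, y* = 2.6538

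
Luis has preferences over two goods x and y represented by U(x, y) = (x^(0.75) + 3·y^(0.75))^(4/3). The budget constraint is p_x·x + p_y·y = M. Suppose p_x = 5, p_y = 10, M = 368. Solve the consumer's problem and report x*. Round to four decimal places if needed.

x* = 6.6157

MU_x ∝ x^(-0.25), MU_y ∝ 3·y^(-0.25), so MRS = (1/3)·(y/x)^(0.25) = p_x/p_y.
Hence y/x = (3·p_x/p_y)^(1/(0.25)), i.e. raised to the 4 power.
Substitute y = (y/x)·x into the budget: x* = M/(p_x + p_y·(y/x)).
Numerically y/x = 5.0625, so x* = 368/(5 + 10·5.0625) = 6.6157.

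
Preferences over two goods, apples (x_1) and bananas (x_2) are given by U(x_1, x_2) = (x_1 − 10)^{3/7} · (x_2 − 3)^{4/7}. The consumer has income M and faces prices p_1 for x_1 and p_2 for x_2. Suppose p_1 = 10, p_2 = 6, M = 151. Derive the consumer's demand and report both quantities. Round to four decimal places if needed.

x_1* = 11.4143, x_2* = 6.1429

Let x_1' = x_1−10, x_2' = x_2−3. MRS = (3/4)·x_2'/x_1' = p_1/p_2.
After buying the subsistence bundle (10, 3), a share 3/7 of the remaining income goes to x_1: x_1* = 10 + 3/7·(M − 10p_1 − 3p_2)/p_1.
Discretionary income = 151 − 10·10 − 3·6 = 33; x_1* = 10 + 3/7·33/10 = 11.4143; x_2* = 3 + 4/7·33/6 = 6.1429.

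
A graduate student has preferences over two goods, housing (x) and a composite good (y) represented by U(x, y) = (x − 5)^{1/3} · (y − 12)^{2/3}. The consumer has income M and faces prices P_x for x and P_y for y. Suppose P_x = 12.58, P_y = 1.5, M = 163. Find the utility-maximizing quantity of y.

y* = 48.4889

Substituting into the budget: x* = 5 + 1/3·(M − 5·P_x − 12·P_y)/P_x, and y* = 12 + 2/3·(…)/P_y.
Discretionary income = 163 − 5·12.58 − 12·1.5 = 82.1; y* = 12 + 2/3·82.1/1.5 = 48.4889.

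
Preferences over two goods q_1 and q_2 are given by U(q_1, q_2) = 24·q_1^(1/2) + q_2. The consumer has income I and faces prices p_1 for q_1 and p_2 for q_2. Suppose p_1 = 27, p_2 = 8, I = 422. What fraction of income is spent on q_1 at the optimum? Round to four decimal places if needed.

share on q_1 = 0.8088

MU_q_1 = 12/√q_1, MU_q_2 = 1. Tangency: 12/√q_1 = p_1/p_2.
Thus q_1* = (12·p_2/p_1)² — independent of I — with the rest of income spent on q_2.
Plugging in: q_1* = (12·8/27)² = 12.642, q_2* = 10.0833.
Expenditure on q_1: 27·12.642 = 341.3333; share = 0.8088.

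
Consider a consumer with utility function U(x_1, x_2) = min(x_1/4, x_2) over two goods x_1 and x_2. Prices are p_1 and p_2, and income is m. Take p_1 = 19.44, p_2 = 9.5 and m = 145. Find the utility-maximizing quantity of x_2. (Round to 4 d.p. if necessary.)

x_2* = 1.6617

With perfect complements, no substitution: consume in ratio x_1:x_2 = 4:1.
Budget: p_1·x_1 + p_2·(1/4)·x_1 = m, so (4·p_1 + p_2)·x_1 = 4·m.
Demand: x_1*(p_1,p_2,m) = 4·m/(4·p_1 + p_2), x_2* = m/(4·p_1 + p_2).
Here 4·19.44 + 9.5 = 87.26, giving x_2* = 1.6617.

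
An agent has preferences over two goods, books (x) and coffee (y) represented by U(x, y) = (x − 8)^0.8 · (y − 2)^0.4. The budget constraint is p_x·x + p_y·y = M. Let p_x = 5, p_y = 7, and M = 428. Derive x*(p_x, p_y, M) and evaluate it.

MRS = 2·(y−2)/(x−8). Tangency with p_x/p_y gives y−2 = (1/2)·(p_x/p_y)·(x−8).
After buying the subsistence bundle (8, 2), a share 2/3 of the remaining income goes to x: x* = 8 + 2/3·(M − 8p_x − 2p_y)/p_x.
Discretionary income = 428 − 8·5 − 2·7 = 374; x* = 8 + 2/3·374/5 = 57.8667.

x* = 57.8667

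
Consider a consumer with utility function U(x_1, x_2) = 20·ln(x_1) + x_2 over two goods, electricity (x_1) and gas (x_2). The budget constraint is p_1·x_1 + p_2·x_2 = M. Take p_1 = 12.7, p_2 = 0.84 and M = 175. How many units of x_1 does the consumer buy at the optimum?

x_1* = 1.3228

So x_1*(p_1,p_2) = 20·p_2/p_1, independent of income; and x_2* = (M − 20·p_2)/p_2.
At the given prices: x_1* = 20·0.84/12.7 = 1.3228.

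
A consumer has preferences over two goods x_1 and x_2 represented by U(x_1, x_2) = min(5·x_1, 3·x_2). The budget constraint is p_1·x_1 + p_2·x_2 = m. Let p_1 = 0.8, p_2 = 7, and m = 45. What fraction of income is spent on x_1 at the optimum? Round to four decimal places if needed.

Leontief preferences: the optimum is at the kink where x_1/3 = x_2/5, i.e. x_2 = (5/3)·x_1.
Budget: p_1·x_1 + p_2·(5/3)·x_1 = m, so (3·p_1 + 5·p_2)·x_1 = 3·m.
Demand: x_1*(p_1,p_2,m) = 3·m/(3·p_1 + 5·p_2), x_2* = 5·m/(3·p_1 + 5·p_2).
Here 3·0.8 + 5·7 = 37.4, giving x_1* = 3.6096 and x_2* = 6.016.
Expenditure on x_1: 0.8·3.6096 = 2.8877; share = 0.0642.

share on x_1 = 0.0642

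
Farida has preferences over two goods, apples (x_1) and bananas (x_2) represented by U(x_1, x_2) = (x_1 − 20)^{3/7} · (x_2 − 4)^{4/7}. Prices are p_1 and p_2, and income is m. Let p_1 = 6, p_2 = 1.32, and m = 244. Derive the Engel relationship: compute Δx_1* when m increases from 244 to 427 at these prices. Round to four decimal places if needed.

Δx_1* = 13.0714

Substituting into the budget: x_1* = 20 + 3/7·(m − 20·p_1 − 4·p_2)/p_1, and x_2* = 4 + 4/7·(…)/p_2.
Discretionary income = 244 − 20·6 − 4·1.32 = 118.72; x_1* = 20 + 3/7·118.72/6 = 28.48.
At m' = 427: x_1* = 41.5514. Change: 41.5514 − 28.48 = 13.0714.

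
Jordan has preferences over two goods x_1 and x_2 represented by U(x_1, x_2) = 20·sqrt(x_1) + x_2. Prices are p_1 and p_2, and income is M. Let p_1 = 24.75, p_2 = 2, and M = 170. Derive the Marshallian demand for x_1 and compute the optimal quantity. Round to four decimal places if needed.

Thus x_1* = (10·p_2/p_1)² — independent of M — with the rest of income spent on x_2.
Plugging in: x_1* = (10·2/24.75)² = 0.653.

x_1* = 0.653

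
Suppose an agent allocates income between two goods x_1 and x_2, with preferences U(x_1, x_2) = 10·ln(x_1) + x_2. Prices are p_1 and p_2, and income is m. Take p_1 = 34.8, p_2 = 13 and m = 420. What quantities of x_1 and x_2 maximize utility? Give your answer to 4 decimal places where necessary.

x_1* = 3.7356, x_2* = 22.3077

So x_1*(p_1,p_2) = 10·p_2/p_1, independent of income; and x_2* = (m − 10·p_2)/p_2.
At the given prices: x_1* = 10·13/34.8 = 3.7356, and x_2* = 22.3077.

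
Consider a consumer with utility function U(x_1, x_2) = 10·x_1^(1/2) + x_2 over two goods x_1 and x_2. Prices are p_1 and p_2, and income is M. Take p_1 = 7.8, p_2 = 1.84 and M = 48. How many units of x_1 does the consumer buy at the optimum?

MU_x_1 = 5/√x_1, MU_x_2 = 1. Tangency: 5/√x_1 = p_1/p_2.
Solve: √x_1 = 5·p_2/p_1, so x_1*(p_1,p_2) = (5·p_2/p_1)², and x_2* = (M − p_1·x_1*)/p_2.
Plugging in: x_1* = (5·1.84/7.8)² = 1.3912.

x_1* = 1.3912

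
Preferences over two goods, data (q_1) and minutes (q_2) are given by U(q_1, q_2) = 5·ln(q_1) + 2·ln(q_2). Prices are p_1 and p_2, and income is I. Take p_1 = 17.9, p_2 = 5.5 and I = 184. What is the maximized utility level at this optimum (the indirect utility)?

The MRS is (5/2)·q_2/q_1. Set MRS = p_1/p_2.
Rearranging, p_2·q_2 = (2/5)·p_1·q_1. Substituting into the budget gives p_1·q_1·(1 + (2/5)) = I.
Demand: q_1*(p_1,p_2,I) = 5/7·I/p_1 and q_2* = 2/7·I/p_2.
At p_1=17.9, p_2=5.5, I=184: q_1* = 5/7·184/17.9 = 7.3424, q_2* = 9.5584.
Utility at the optimum: U(7.3424, 9.5584) = 14.4832.

V = 14.4832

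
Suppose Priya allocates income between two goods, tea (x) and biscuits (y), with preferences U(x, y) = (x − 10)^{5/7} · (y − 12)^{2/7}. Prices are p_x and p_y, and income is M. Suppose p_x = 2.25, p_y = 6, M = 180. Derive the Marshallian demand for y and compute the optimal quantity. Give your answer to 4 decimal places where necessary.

y* = 16.0714

This is Cobb-Douglas in (x−10, y−12): tangency gives 5/7·p_y·(y−12) = 2/7·p_x·(x−10).
After buying the subsistence bundle (10, 12), a share 5/7 of the remaining income goes to x: x* = 10 + 5/7·(M − 10p_x − 12p_y)/p_x.
Discretionary income = 180 − 10·2.25 − 12·6 = 85.5; y* = 12 + 2/7·85.5/6 = 16.0714.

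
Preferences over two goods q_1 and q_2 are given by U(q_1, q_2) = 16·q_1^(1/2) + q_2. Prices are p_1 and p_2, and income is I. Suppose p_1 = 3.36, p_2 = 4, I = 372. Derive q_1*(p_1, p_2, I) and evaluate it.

Utility is quasi-linear in q_2; the FOC for q_1 is 8/√q_1 = p_1/p_2.
Thus q_1* = (8·p_2/p_1)² — independent of I — with the rest of income spent on q_2.
Plugging in: q_1* = (8·4/3.36)² = 90.7029.

q_1* = 90.7029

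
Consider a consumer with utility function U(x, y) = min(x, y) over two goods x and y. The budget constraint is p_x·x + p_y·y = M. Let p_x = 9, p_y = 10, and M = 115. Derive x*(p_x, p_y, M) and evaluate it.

With perfect complements, no substitution: consume in ratio x:y = 1:1.
Budget: p_x·x + p_y·x = M, so (p_x + p_y)·x = M.
Demand: x*(p_x,p_y,M) = M/(p_x + p_y), y* = M/(p_x + p_y).
Here 9 + 10 = 19, giving x* = 6.0526.

x* = 6.0526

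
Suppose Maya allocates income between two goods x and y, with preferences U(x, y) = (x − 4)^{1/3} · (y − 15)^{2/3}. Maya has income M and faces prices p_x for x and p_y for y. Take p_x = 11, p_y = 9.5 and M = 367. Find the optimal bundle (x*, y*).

x* = 9.4697, y* = 27.6667

MRS = (1/2)·(y−15)/(x−4). Tangency with p_x/p_y gives y−15 = 2·(p_x/p_y)·(x−4).
After buying the subsistence bundle (4, 15), a share 1/3 of the remaining income goes to x: x* = 4 + 1/3·(M − 4p_x − 15p_y)/p_x.
Discretionary income = 367 − 4·11 − 15·9.5 = 180.5; x* = 4 + 1/3·180.5/11 = 9.4697; y* = 15 + 2/3·180.5/9.5 = 27.6667.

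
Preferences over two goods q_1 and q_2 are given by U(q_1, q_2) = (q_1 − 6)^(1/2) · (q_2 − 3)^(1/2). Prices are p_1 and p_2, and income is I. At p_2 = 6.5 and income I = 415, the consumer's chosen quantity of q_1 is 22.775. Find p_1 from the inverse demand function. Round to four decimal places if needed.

Let q_1' = q_1−6, q_2' = q_2−3. MRS = q_2'/q_1' = p_1/p_2.
After buying the subsistence bundle (6, 3), a share 0.5 of the remaining income goes to q_1: q_1* = 6 + 0.5·(I − 6p_1 − 3p_2)/p_1.
Set q_1* = 22.775 in the demand function and solve for p_1: p_1 = 10.

p_1 = 10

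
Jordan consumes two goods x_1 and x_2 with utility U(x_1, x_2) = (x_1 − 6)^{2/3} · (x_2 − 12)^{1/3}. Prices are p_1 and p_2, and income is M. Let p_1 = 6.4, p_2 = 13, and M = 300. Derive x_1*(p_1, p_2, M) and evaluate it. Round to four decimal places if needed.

MRS = 2·(x_2−12)/(x_1−6). Tangency with p_1/p_2 gives x_2−12 = (1/2)·(p_1/p_2)·(x_1−6).
Substituting into the budget: x_1* = 6 + 2/3·(M − 6·p_1 − 12·p_2)/p_1, and x_2* = 12 + 1/3·(…)/p_2.
Discretionary income = 300 − 6·6.4 − 12·13 = 105.6; x_1* = 6 + 2/3·105.6/6.4 = 17.

x_1* = 17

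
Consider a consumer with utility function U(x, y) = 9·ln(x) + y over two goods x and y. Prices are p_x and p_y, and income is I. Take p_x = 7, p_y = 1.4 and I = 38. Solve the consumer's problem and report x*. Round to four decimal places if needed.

x* = 1.8

Set MRS = p_x/p_y: (9/x)/1 = p_x/p_y.
So x*(p_x,p_y) = 9·p_y/p_x, independent of income; and y* = (I − 9·p_y)/p_y.
At the given prices: x* = 9·1.4/7 = 1.8.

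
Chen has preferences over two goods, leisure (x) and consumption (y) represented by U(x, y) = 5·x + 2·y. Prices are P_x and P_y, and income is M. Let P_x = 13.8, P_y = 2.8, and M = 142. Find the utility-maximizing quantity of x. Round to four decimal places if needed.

x* = 0

Perfect substitutes: compare marginal utility per dollar. 5/P_x vs 2/P_y → 0.3623 vs 0.7143.
y gives more utility per dollar, so spend all income on y: y* = M/P_y, x* = 0.
Numerically: x* = 0, y* = 50.7143.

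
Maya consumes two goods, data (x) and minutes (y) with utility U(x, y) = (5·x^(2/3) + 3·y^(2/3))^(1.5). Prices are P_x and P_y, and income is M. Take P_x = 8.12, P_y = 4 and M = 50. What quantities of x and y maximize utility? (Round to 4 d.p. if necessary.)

MRS = MU_x/MU_y = (5/3)·(y/x)^(1/3). Set equal to P_x/P_y.
Solve for the ratio: y/x = [(3/5)·P_x/P_y]^(3).
Substitute y = (y/x)·x into the budget: x* = M/(P_x + P_y·(y/x)).
Numerically y/x = 1.806932, so x* = 50/(8.12 + 4·1.806932) = 3.2578 and y* = 1.806932·3.2578 = 5.8866.

x* = 3.2578, y* = 5.8866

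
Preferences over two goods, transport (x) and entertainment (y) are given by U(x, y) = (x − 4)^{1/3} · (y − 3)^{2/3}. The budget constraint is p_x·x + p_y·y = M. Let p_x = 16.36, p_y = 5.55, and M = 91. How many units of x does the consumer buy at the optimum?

Discretionary income = 91 − 4·16.36 − 3·5.55 = 8.91; x* = 4 + 1/3·8.91/16.36 = 4.1815.

x* = 4.1815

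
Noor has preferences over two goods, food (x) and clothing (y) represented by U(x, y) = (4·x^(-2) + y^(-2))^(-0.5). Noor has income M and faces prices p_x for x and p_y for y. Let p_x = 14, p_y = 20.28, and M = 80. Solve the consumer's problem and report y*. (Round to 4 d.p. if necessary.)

y* = 1.7611

MU_x ∝ 4·x^(-3), MU_y ∝ y^(-3), so MRS = 4·(y/x)^(3) = p_x/p_y.
Solve for the ratio: y/x = [(1/4)·p_x/p_y]^(1/3).
With the ratio pinned down, the budget gives x* = M/(p_x + p_y·(y/x)) and y* = (y/x)·x*.
Numerically y/x = 0.556758, so x* = 80/(14 + 20.28·0.556758) = 3.1632 and y* = 0.556758·3.1632 = 1.7611.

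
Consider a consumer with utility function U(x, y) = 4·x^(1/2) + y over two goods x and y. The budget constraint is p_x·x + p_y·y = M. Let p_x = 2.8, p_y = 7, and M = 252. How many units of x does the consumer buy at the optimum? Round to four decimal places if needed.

x* = 25

Utility is quasi-linear in y; the FOC for x is 2/√x = p_x/p_y.
Solve: √x = 2·p_y/p_x, so x*(p_x,p_y) = (2·p_y/p_x)², and y* = (M − p_x·x*)/p_y.
Plugging in: x* = (2·7/2.8)² = 25.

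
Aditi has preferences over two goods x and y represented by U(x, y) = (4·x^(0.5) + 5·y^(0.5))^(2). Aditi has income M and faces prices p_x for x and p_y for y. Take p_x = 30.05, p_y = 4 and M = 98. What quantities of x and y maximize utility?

x* = 0.256, y* = 22.5767

Numerically y/x = 88.183838, so x* = 98/(30.05 + 4·88.183838) = 0.256 and y* = 88.183838·0.256 = 22.5767.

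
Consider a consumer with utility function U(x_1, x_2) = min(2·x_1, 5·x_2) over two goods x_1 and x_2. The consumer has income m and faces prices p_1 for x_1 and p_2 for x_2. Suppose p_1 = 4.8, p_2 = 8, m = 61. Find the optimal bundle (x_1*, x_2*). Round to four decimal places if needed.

With perfect complements, no substitution: consume in ratio x_1:x_2 = 5:2.
Budget: p_1·x_1 + p_2·(2/5)·x_1 = m, so (5·p_1 + 2·p_2)·x_1 = 5·m.
Demand: x_1*(p_1,p_2,m) = 5·m/(5·p_1 + 2·p_2), x_2* = 2·m/(5·p_1 + 2·p_2).
Here 5·4.8 + 2·8 = 40, giving x_1* = 7.625 and x_2* = 3.05.

x_1* = 7.625, x_2* = 3.05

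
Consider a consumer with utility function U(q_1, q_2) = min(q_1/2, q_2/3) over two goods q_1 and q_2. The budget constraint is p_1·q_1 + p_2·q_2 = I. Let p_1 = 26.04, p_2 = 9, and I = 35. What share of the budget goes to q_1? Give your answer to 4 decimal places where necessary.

With perfect complements, no substitution: consume in ratio q_1:q_2 = 2:3.
Budget: p_1·q_1 + p_2·(3/2)·q_1 = I, so (2·p_1 + 3·p_2)·q_1 = 2·I.
Demand: q_1*(p_1,p_2,I) = 2·I/(2·p_1 + 3·p_2), q_2* = 3·I/(2·p_1 + 3·p_2).
Here 2·26.04 + 3·9 = 79.08, giving q_1* = 0.8852 and q_2* = 1.3278.
Expenditure on q_1: 26.04·0.8852 = 23.0501; share = 0.6586.

share on q_1 = 0.6586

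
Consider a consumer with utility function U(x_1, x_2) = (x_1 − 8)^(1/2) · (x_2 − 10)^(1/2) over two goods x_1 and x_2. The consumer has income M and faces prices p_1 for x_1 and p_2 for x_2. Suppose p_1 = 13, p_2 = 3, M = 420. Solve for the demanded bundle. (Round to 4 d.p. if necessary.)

MRS = (x_2−10)/(x_1−8). Tangency with p_1/p_2 gives x_2−10 = (p_1/p_2)·(x_1−8).
After buying the subsistence bundle (8, 10), a share 0.5 of the remaining income goes to x_1: x_1* = 8 + 0.5·(M − 8p_1 − 10p_2)/p_1.
Discretionary income = 420 − 8·13 − 10·3 = 286; x_1* = 8 + 0.5·286/13 = 19; x_2* = 10 + 0.5·286/3 = 57.6667.

x_1* = 19, x_2* = 57.6667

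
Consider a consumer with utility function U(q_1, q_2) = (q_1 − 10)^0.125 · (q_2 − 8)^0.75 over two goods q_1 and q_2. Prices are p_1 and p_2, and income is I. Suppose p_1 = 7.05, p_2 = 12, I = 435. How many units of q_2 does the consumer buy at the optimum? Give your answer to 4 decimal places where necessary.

Let q_1' = q_1−10, q_2' = q_2−8. MRS = (1/6)·q_2'/q_1' = p_1/p_2.
Substituting into the budget: q_1* = 10 + 1/7·(I − 10·p_1 − 8·p_2)/p_1, and q_2* = 8 + 6/7·(…)/p_2.
Discretionary income = 435 − 10·7.05 − 8·12 = 268.5; q_2* = 8 + 6/7·268.5/12 = 27.1786.

q_2* = 27.1786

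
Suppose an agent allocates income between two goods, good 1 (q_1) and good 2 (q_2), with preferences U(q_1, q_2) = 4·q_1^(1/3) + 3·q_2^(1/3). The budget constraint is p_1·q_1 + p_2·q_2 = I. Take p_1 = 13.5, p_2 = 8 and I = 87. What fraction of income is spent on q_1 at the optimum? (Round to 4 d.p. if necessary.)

share on q_1 = 0.5424

With the ratio pinned down, the budget gives q_1* = I/(p_1 + p_2·(q_2/q_1)) and q_2* = (q_2/q_1)·q_1*.
Numerically q_2/q_1 = 1.423828, so q_1* = 87/(13.5 + 8·1.423828) = 3.4953 and q_2* = 1.423828·3.4953 = 4.9767.
Expenditure on q_1: 13.5·3.4953 = 47.1864; share = 0.5424.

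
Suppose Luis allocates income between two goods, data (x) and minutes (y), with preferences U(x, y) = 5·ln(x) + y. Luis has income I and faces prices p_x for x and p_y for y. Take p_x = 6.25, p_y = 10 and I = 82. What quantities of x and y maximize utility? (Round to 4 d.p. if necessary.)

MU_x = 5/x, MU_y = 1. Tangency: 5/x = p_x/p_y.
So x*(p_x,p_y) = 5·p_y/p_x, independent of income; and y* = (I − 5·p_y)/p_y.
At the given prices: x* = 5·10/6.25 = 8, and y* = 3.2.

x* = 8, y* = 3.2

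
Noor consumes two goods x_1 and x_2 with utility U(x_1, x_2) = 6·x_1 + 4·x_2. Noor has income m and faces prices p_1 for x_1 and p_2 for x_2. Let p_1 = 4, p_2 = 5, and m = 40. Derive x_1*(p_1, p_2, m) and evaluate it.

Perfect substitutes: compare marginal utility per dollar. 6/p_1 vs 4/p_2 → 1.5 vs 0.8.
x_1 gives more utility per dollar, so spend all income on x_1: x_1* = m/p_1, x_2* = 0.
Numerically: x_1* = 10, x_2* = 0.

x_1* = 10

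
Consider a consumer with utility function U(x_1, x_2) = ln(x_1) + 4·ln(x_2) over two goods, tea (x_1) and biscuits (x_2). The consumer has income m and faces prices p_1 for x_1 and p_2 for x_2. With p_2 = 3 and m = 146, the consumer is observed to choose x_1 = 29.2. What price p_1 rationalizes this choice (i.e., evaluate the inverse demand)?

MU_x_1/MU_x_2 = (x_2)/(4·x_1); tangency sets this equal to p_1/p_2.
So p_2·x_2 = 4·p_1·x_1; combined with the budget, a share 0.2 of income goes to x_1.
Demand: x_1*(p_1,p_2,m) = 0.2·m/p_1 and x_2* = 0.8·m/p_2.
Set x_1* = 29.2 in the demand function and solve for p_1: p_1 = 1.

p_1 = 1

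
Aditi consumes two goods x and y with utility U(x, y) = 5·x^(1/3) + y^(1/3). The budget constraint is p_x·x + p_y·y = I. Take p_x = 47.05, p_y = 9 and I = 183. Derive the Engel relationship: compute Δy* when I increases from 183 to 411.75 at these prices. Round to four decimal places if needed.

Δy* = 4.3153

From the CES first-order condition, 5·(y/x)^(2/3) = p_x/p_y.
Hence y/x = ((1/5)·p_x/p_y)^(1/(2/3)), i.e. raised to the 1.5 power.
With the ratio pinned down, the budget gives x* = I/(p_x + p_y·(y/x)) and y* = (y/x)·x*.
Numerically y/x = 1.069106, so x* = 183/(47.05 + 9·1.069106) = 3.2291 and y* = 1.069106·3.2291 = 3.4523.
At I' = 411.75: y* = 7.7676. Change: 7.7676 − 3.4523 = 4.3153.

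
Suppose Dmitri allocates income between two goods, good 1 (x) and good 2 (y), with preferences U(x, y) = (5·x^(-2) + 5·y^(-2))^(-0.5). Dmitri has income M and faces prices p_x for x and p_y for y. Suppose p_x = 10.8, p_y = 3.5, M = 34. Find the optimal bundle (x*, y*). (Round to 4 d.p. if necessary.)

x* = 2.139, y* = 3.114

MU_x ∝ 5·x^(-3), MU_y ∝ 5·y^(-3), so MRS = (y/x)^(3) = p_x/p_y.
Hence y/x = (p_x/p_y)^(1/(3)), i.e. raised to the 1/3 power.
Substitute y = (y/x)·x into the budget: x* = M/(p_x + p_y·(y/x)).
Numerically y/x = 1.455857, so x* = 34/(10.8 + 3.5·1.455857) = 2.139 and y* = 1.455857·2.139 = 3.114.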